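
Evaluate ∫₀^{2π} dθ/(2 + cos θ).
Let J = ∫₀^{2π} dθ/(2 + cos θ).
Put z = e^{iθ}: then cos θ = (z + 1/z)/2, dθ = dz/(iz), and z runs once counterclockwise around |z| = 1:
  J = ∮_{|z|=1} 1/(2 + (z + 1/z)/2) · dz/(iz) = (2/i) ∮_{|z|=1} dz/(z^2 + 4*z + 1).
The roots of z^2 + 4*z + 1 are z = (-2 ± sqrt(2^2 - 1^2)), with sqrt(3) = sqrt(3); their product is 1, so only z₊ = -2 + sqrt(3) lies inside the unit circle (z₋ = -2 - sqrt(3) lies outside).
z₊ is a simple zero of q(z) = z^2 + 4*z + 1, so Res(1/q, z₊) = 1/q'(z₊) with q'(z) = 2*z + 4; and q'(z₊) = (z₊ - z₋) = 2*sqrt(3).
Therefore J = (2/i) · 2πi · 1/(2*sqrt(3)) = 2*pi/(sqrt(3)) = 2*sqrt(3)*pi/3

Final answer: 2*sqrt(3)*pi/3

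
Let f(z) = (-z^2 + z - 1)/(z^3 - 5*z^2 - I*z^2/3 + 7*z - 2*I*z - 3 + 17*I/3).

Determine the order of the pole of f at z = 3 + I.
1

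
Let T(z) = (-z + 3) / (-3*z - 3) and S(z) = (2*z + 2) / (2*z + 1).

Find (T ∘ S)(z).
(-4*z - 1)/(12*z + 9)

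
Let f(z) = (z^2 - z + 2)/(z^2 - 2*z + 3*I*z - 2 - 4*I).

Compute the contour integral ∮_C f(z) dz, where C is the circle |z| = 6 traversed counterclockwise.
pi*(6 + 2*I)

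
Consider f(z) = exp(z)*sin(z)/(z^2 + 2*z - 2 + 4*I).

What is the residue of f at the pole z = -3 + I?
(1/5 + I/10)*exp(-3 + I)*sin(3 - I)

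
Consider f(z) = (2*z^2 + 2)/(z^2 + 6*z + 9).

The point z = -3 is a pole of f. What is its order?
2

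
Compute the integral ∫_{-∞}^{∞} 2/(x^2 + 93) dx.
Let f(z) = 2/(z^2 + 93). The denominator has no real zeros and deg Q - deg P = 2 ≥ 2, so the integral of f over the upper semicircle |z| = R tends to 0 as R → ∞. Closing the contour in the upper half-plane,
  ∫_{-∞}^{∞} f(x) dx = 2πi · Σ Res(f, z_k)  over the poles with Im z_k > 0.

Zeros of the denominator: z^2 + 93 = 0 gives z = ±sqrt(93)*I.
Upper half-plane: z = sqrt(93)*I (simple).

Each pole is a simple zero of Q(z) = z^2 + 93, so Res(f, z₀) = P(z₀)/Q'(z₀) with P(z) = 2, Q'(z) = 2*z:
  Res(f, sqrt(93)*I) = (2)/(2*sqrt(93)*I) = -sqrt(93)*I/93

∫_{-∞}^{∞} f(x) dx = 2πi · (-sqrt(93)*I/93) = 2*sqrt(93)*pi/93

Final answer: 2*sqrt(93)*pi/93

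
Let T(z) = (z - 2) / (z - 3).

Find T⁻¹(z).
(3*z - 2)/(z - 1)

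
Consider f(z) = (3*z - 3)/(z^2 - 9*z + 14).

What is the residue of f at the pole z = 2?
Write f(z) = P(z)/Q(z) with P(z) = 3*z - 3 and Q(z) = z^2 - 9*z + 14.
The denominator factors as Q(z) = (z - 7)*(z - 2), so z = 2 is a simple zero of Q and P is analytic there; z = 2 is therefore a simple pole and
  Res(f, z₀) = P(z₀)/Q'(z₀).

Q'(z) = 2*z - 9, so Q'(2) = -5.
P(2) = 3.

Res(f, 2) = (3)/(-5) = -3/5

Final answer: -3/5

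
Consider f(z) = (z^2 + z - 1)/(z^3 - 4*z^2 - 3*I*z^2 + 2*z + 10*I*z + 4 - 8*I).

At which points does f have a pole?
{2*I, 2, 2 + I}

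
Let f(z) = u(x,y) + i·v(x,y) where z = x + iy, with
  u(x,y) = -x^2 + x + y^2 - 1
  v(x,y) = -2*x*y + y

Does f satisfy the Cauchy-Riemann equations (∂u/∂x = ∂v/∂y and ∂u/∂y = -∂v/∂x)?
∂u/∂x = 1 - 2*x
∂v/∂y = 1 - 2*x
∂u/∂y = 2*y
∂v/∂x = -2*y
∂u/∂x = ∂v/∂y and ∂u/∂y = -∂v/∂x hold identically; f is analytic.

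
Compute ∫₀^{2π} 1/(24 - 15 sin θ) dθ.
Call the integral J. The integrand is 2π-periodic and we integrate over a full period, so shifting θ does not change the value (θ → θ + π/2 turns sin θ into cos θ; θ → θ + π flips the sign of the trig term). Hence
  J = ∫₀^{2π} dθ/(24 + 15 cos θ).
Put z = e^{iθ}: then cos θ = (z + 1/z)/2, dθ = dz/(iz), and z runs once counterclockwise around |z| = 1:
  J = ∮_{|z|=1} 1/(24 + 15*(z + 1/z)/2) · dz/(iz) = (2/i) ∮_{|z|=1} dz/(15*z^2 + 48*z + 15).
The roots of 15*z^2 + 48*z + 15 are z = (-24 ± sqrt(24^2 - 15^2))/15, with sqrt(351) = 3*sqrt(39); their product is 1, so only z₊ = -8/5 + sqrt(39)/5 lies inside the unit circle (z₋ = -8/5 - sqrt(39)/5 lies outside).
z₊ is a simple zero of q(z) = 15*z^2 + 48*z + 15, so Res(1/q, z₊) = 1/q'(z₊) with q'(z) = 30*z + 48; and q'(z₊) = 15*(z₊ - z₋) = 6*sqrt(39).
Therefore J = (2/i) · 2πi · 1/(6*sqrt(39)) = 2*pi/(3*sqrt(39)) = 2*sqrt(39)*pi/117

Final answer: 2*sqrt(39)*pi/117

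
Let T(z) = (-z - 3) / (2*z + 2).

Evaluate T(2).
Substitute z = 2:
  numerator:   -(2) - 3 = -5
  denominator: 2*(2) + 2 = 6
T(2) = (-5)/(6) = -5/6

Final answer: -5/6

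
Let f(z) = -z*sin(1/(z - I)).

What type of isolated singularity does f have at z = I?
Let u = z - I. Then
  sin(1/u) = Σ_{k≥0} (-1)^k (1)^(2k+1)/((2k+1)!·u^(2k+1)) = 1/u - 1/(6*u^3) + 1/(120*u^5) + ...
which has infinitely many negative powers of u, so sin(1/(z - I)) has an essential singularity at z = I.
The extra factor z is a nonzero polynomial; if the product had at most a pole at z = I, dividing by that polynomial would leave sin(1/(z - I)) with at most a pole too — contradiction. (Equivalently, the product's Laurent series still has infinitely many negative powers.)
So the singularity is essential.

Final answer: essential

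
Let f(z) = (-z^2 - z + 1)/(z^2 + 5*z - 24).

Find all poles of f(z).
The singularities of f are the zeros of the denominator. Factoring,
  z^2 + 5*z - 24 = (z + 8)*(z - 3)
so the candidates are z = -8, z = 3.

Check the numerator P(z) = -z^2 - z + 1 at each one:
  P(-8) = -55 ≠ 0, so z = -8 is a (simple) pole.
  P(3) = -11 ≠ 0, so z = 3 is a (simple) pole.

Poles of f: {-8, 3}

Final answer: {-8, 3}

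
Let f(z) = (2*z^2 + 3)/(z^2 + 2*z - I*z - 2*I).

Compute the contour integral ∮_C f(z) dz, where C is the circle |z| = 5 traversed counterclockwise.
pi*(-4 - 8*I)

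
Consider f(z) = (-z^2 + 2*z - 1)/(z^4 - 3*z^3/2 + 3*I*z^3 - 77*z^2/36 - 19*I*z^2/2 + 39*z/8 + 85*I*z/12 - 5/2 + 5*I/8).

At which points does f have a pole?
The singularities of f are the zeros of the denominator. Factoring,
  z^4 - 3*z^3/2 + 3*I*z^3 - 77*z^2/36 - 19*I*z^2/2 + 39*z/8 + 85*I*z/12 - 5/2 + 5*I/8 = (z + 3/2 + 3*I)*(z + I/3)*(z - 3/2 - I/3)*(z - 3/2)
so the candidates are z = -3/2 - 3*I, z = -I/3, z = 3/2 + I/3, z = 3/2.

Check the numerator P(z) = -z^2 + 2*z - 1 at each one:
  P(-3/2 - 3*I) = 11/4 - 15*I ≠ 0, so z = -3/2 - 3*I is a (simple) pole.
  P(-I/3) = -8/9 - 2*I/3 ≠ 0, so z = -I/3 is a (simple) pole.
  P(3/2 + I/3) = -5/36 - I/3 ≠ 0, so z = 3/2 + I/3 is a (simple) pole.
  P(3/2) = -1/4 ≠ 0, so z = 3/2 is a (simple) pole.

Poles of f: {-3/2 - 3*I, -I/3, 3/2, 3/2 + I/3}

Final answer: {-3/2 - 3*I, -I/3, 3/2, 3/2 + I/3}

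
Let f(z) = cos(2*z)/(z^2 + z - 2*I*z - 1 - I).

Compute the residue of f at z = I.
cosh(2)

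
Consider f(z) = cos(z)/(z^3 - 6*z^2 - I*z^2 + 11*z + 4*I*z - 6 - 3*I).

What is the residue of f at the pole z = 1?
Write f(z) = P(z)/Q(z) with P(z) = cos(z) and Q(z) = z^3 - 6*z^2 - I*z^2 + 11*z + 4*I*z - 6 - 3*I.
The denominator factors as Q(z) = (z - 3)*(z - 2 - I)*(z - 1), so z = 1 is a simple zero of Q and P is analytic there; z = 1 is therefore a simple pole and
  Res(f, z₀) = P(z₀)/Q'(z₀).

Q'(z) = 3*z^2 - 12*z - 2*I*z + 11 + 4*I, so Q'(1) = 2 + 2*I.
P(1) = cos(1).

Res(f, 1) = (cos(1))/(2 + 2*I) = (1/4 - I/4)*cos(1)

Final answer: (1/4 - I/4)*cos(1)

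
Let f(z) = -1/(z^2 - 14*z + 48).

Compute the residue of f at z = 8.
Write f(z) = P(z)/Q(z) with P(z) = -1 and Q(z) = z^2 - 14*z + 48.
The denominator factors as Q(z) = (z - 6)*(z - 8), so z = 8 is a simple zero of Q and P is analytic there; z = 8 is therefore a simple pole and
  Res(f, z₀) = P(z₀)/Q'(z₀).

Q'(z) = 2*z - 14, so Q'(8) = 2.
P(8) = -1.

Res(f, 8) = (-1)/(2) = -1/2

Final answer: -1/2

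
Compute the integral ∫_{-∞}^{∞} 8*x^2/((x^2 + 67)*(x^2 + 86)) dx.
Let f(z) = 8*z^2/((z^2 + 67)*(z^2 + 86)). The denominator has no real zeros and deg Q - deg P = 2 ≥ 2, so the integral of f over the upper semicircle |z| = R tends to 0 as R → ∞. Closing the contour in the upper half-plane,
  ∫_{-∞}^{∞} f(x) dx = 2πi · Σ Res(f, z_k)  over the poles with Im z_k > 0.

Zeros of the denominator: z^2 + 86 = 0 gives z = ±sqrt(86)*I; z^2 + 67 = 0 gives z = ±sqrt(67)*I.
Upper half-plane: z = sqrt(67)*I, z = sqrt(86)*I (simple).

Each pole is a simple zero of Q(z) = z^4 + 153*z^2 + 5762, so Res(f, z₀) = P(z₀)/Q'(z₀) with P(z) = 8*z^2, Q'(z) = 4*z^3 + 306*z:
  Res(f, sqrt(67)*I) = (-536)/(38*sqrt(67)*I) = 4*sqrt(67)*I/19
  Res(f, sqrt(86)*I) = (-688)/(-38*sqrt(86)*I) = -4*sqrt(86)*I/19

Sum of residues: 4*I*(-sqrt(86) + sqrt(67))/19
∫_{-∞}^{∞} f(x) dx = 2πi · (4*I*(-sqrt(86) + sqrt(67))/19) = 8*pi*(-sqrt(67) + sqrt(86))/19

Final answer: 8*pi*(-sqrt(67) + sqrt(86))/19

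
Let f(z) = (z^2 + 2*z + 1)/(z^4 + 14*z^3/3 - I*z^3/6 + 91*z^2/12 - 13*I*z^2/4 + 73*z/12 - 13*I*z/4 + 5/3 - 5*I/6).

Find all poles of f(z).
The singularities of f are the zeros of the denominator. Factoring,
  z^4 + 14*z^3/3 - I*z^3/6 + 91*z^2/12 - 13*I*z^2/4 + 73*z/12 - 13*I*z/4 + 5/3 - 5*I/6 = (z + 1/2 - 3*I/2)*(z + 1/2)*(z + 3 + I)*(z + 2/3 + I/3)
so the candidates are z = -1/2 + 3*I/2, z = -1/2, z = -3 - I, z = -2/3 - I/3.

Check the numerator P(z) = z^2 + 2*z + 1 at each one:
  P(-1/2 + 3*I/2) = -2 + 3*I/2 ≠ 0, so z = -1/2 + 3*I/2 is a (simple) pole.
  P(-1/2) = 1/4 ≠ 0, so z = -1/2 is a (simple) pole.
  P(-3 - I) = 3 + 4*I ≠ 0, so z = -3 - I is a (simple) pole.
  P(-2/3 - I/3) = -2*I/9 ≠ 0, so z = -2/3 - I/3 is a (simple) pole.

Poles of f: {-3 - I, -2/3 - I/3, -1/2, -1/2 + 3*I/2}

Final answer: {-3 - I, -2/3 - I/3, -1/2, -1/2 + 3*I/2}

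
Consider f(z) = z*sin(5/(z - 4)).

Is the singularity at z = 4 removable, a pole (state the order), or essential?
Let u = z - 4. Then
  sin(5/u) = Σ_{k≥0} (-1)^k (5)^(2k+1)/((2k+1)!·u^(2k+1)) = 5/u - 125/(6*u^3) + 625/(24*u^5) + ...
which has infinitely many negative powers of u, so sin(5/(z - 4)) has an essential singularity at z = 4.
The extra factor z is a nonzero polynomial; if the product had at most a pole at z = 4, dividing by that polynomial would leave sin(5/(z - 4)) with at most a pole too — contradiction. (Equivalently, the product's Laurent series still has infinitely many negative powers.)
So the singularity is essential.

Final answer: essential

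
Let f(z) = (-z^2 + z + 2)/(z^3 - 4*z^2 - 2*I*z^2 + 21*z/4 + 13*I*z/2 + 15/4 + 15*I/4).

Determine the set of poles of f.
The singularities of f are the zeros of the denominator. Factoring,
  z^3 - 4*z^2 - 2*I*z^2 + 21*z/4 + 13*I*z/2 + 15/4 + 15*I/4 = (z - 3 + I)*(z + 1/2)*(z - 3/2 - 3*I)
so the candidates are z = 3 - I, z = -1/2, z = 3/2 + 3*I.

Check the numerator P(z) = -z^2 + z + 2 at each one:
  P(3 - I) = -3 + 5*I ≠ 0, so z = 3 - I is a (simple) pole.
  P(-1/2) = 5/4 ≠ 0, so z = -1/2 is a (simple) pole.
  P(3/2 + 3*I) = 41/4 - 6*I ≠ 0, so z = 3/2 + 3*I is a (simple) pole.

Poles of f: {-1/2, 3/2 + 3*I, 3 - I}

Final answer: {-1/2, 3/2 + 3*I, 3 - I}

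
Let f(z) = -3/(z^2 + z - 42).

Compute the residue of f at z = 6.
Write f(z) = P(z)/Q(z) with P(z) = -3 and Q(z) = z^2 + z - 42.
The denominator factors as Q(z) = (z - 6)*(z + 7), so z = 6 is a simple zero of Q and P is analytic there; z = 6 is therefore a simple pole and
  Res(f, z₀) = P(z₀)/Q'(z₀).

Q'(z) = 2*z + 1, so Q'(6) = 13.
P(6) = -3.

Res(f, 6) = (-3)/(13) = -3/13

Final answer: -3/13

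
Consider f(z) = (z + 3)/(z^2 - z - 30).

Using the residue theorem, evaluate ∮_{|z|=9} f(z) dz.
2*I*pi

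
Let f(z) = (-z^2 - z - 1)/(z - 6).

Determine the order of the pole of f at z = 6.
Factor the denominator:
  z - 6 = (z - 6)

The numerator P(z) = -z^2 - z - 1 has P(6) = -43 ≠ 0, so no factor of (z - 6) cancels.
Near z = 6 we can therefore write f(z) = g(z)/(z - 6) with g analytic at 6 and g(6) ≠ 0 (g is just the numerator).

Hence z = 6 is a pole of order 1.

Final answer: 1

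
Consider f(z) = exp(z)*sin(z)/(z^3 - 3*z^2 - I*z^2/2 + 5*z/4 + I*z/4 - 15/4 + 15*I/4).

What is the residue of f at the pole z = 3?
Write f(z) = P(z)/Q(z) with P(z) = exp(z)*sin(z) and Q(z) = z^3 - 3*z^2 - I*z^2/2 + 5*z/4 + I*z/4 - 15/4 + 15*I/4.
The denominator factors as Q(z) = (z - 1/2 - 3*I/2)*(z + 1/2 + I)*(z - 3), so z = 3 is a simple zero of Q and P is analytic there; z = 3 is therefore a simple pole and
  Res(f, z₀) = P(z₀)/Q'(z₀).

Q'(z) = 3*z^2 - 6*z - I*z + 5/4 + I/4, so Q'(3) = 41/4 - 11*I/4.
P(3) = exp(3)*sin(3).

Res(f, 3) = (exp(3)*sin(3))/(41/4 - 11*I/4) = (82/901 + 22*I/901)*exp(3)*sin(3)

Final answer: (82/901 + 22*I/901)*exp(3)*sin(3)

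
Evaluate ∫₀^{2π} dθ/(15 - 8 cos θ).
2*sqrt(161)*pi/161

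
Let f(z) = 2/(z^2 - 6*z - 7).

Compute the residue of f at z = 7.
Write f(z) = P(z)/Q(z) with P(z) = 2 and Q(z) = z^2 - 6*z - 7.
The denominator factors as Q(z) = (z + 1)*(z - 7), so z = 7 is a simple zero of Q and P is analytic there; z = 7 is therefore a simple pole and
  Res(f, z₀) = P(z₀)/Q'(z₀).

Q'(z) = 2*z - 6, so Q'(7) = 8.
P(7) = 2.

Res(f, 7) = (2)/(8) = 1/4

Final answer: 1/4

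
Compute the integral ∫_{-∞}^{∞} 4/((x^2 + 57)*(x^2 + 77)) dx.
Let f(z) = 4/((z^2 + 57)*(z^2 + 77)). The denominator has no real zeros and deg Q - deg P = 4 ≥ 2, so the integral of f over the upper semicircle |z| = R tends to 0 as R → ∞. Closing the contour in the upper half-plane,
  ∫_{-∞}^{∞} f(x) dx = 2πi · Σ Res(f, z_k)  over the poles with Im z_k > 0.

Zeros of the denominator: z^2 + 57 = 0 gives z = ±sqrt(57)*I; z^2 + 77 = 0 gives z = ±sqrt(77)*I.
Upper half-plane: z = sqrt(57)*I, z = sqrt(77)*I (simple).

Each pole is a simple zero of Q(z) = z^4 + 134*z^2 + 4389, so Res(f, z₀) = P(z₀)/Q'(z₀) with P(z) = 4, Q'(z) = 4*z^3 + 268*z:
  Res(f, sqrt(57)*I) = (4)/(40*sqrt(57)*I) = -sqrt(57)*I/570
  Res(f, sqrt(77)*I) = (4)/(-40*sqrt(77)*I) = sqrt(77)*I/770

Sum of residues: I*(-sqrt(57)/570 + sqrt(77)/770)
∫_{-∞}^{∞} f(x) dx = 2πi · (I*(-sqrt(57)/570 + sqrt(77)/770)) = pi*(-57*sqrt(77) + 77*sqrt(57))/21945

Final answer: pi*(-57*sqrt(77) + 77*sqrt(57))/21945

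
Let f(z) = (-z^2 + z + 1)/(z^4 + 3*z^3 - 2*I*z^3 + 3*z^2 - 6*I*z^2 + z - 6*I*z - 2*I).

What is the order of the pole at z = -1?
Factor the denominator:
  z^4 + 3*z^3 - 2*I*z^3 + 3*z^2 - 6*I*z^2 + z - 6*I*z - 2*I = (z + 1)^3*(z - 2*I)

The numerator P(z) = -z^2 + z + 1 has P(-1) = -1 ≠ 0, so no factor of (z + 1) cancels.
Near z = -1 we can therefore write f(z) = g(z)/(z + 1)^3 with g analytic at -1 and g(-1) ≠ 0 (g is the numerator divided by the remaining denominator factors).

Hence z = -1 is a pole of order 3.

Final answer: 3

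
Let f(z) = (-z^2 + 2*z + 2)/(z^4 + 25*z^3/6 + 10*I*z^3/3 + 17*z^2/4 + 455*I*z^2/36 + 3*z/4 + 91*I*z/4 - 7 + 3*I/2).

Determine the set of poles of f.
The singularities of f are the zeros of the denominator. Factoring,
  z^4 + 25*z^3/6 + 10*I*z^3/3 + 17*z^2/4 + 455*I*z^2/36 + 3*z/4 + 91*I*z/4 - 7 + 3*I/2 = (z - 1/3 + 3*I)*(z + 3 + 3*I/2)*(z + I/3)*(z + 3/2 - 3*I/2)
so the candidates are z = 1/3 - 3*I, z = -3 - 3*I/2, z = -I/3, z = -3/2 + 3*I/2.

Check the numerator P(z) = -z^2 + 2*z + 2 at each one:
  P(1/3 - 3*I) = 104/9 - 4*I ≠ 0, so z = 1/3 - 3*I is a (simple) pole.
  P(-3 - 3*I/2) = -43/4 - 12*I ≠ 0, so z = -3 - 3*I/2 is a (simple) pole.
  P(-I/3) = 19/9 - 2*I/3 ≠ 0, so z = -I/3 is a (simple) pole.
  P(-3/2 + 3*I/2) = -1 + 15*I/2 ≠ 0, so z = -3/2 + 3*I/2 is a (simple) pole.

Poles of f: {-3 - 3*I/2, -3/2 + 3*I/2, -I/3, 1/3 - 3*I}

Final answer: {-3 - 3*I/2, -3/2 + 3*I/2, -I/3, 1/3 - 3*I}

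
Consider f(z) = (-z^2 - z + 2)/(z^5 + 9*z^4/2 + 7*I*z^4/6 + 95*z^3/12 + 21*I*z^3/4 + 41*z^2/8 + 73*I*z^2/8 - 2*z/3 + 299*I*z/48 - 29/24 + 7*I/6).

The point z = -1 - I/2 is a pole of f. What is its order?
Factor the denominator:
  z^5 + 9*z^4/2 + 7*I*z^4/6 + 95*z^3/12 + 21*I*z^3/4 + 41*z^2/8 + 73*I*z^2/8 - 2*z/3 + 299*I*z/48 - 29/24 + 7*I/6 = (z + 1 + I/2)^3*(z + 2*I/3)*(z + 3/2 - I)

The numerator P(z) = -z^2 - z + 2 has P(-1 - I/2) = 9/4 - I/2 ≠ 0, so no factor of (z + 1 + I/2) cancels.
Near z = -1 - I/2 we can therefore write f(z) = g(z)/(z + 1 + I/2)^3 with g analytic at -1 - I/2 and g(-1 - I/2) ≠ 0 (g is the numerator divided by the remaining denominator factors).

Hence z = -1 - I/2 is a pole of order 3.

Final answer: 3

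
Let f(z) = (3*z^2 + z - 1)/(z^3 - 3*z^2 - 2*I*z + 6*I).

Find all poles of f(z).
{-1 - I, 1 + I, 3}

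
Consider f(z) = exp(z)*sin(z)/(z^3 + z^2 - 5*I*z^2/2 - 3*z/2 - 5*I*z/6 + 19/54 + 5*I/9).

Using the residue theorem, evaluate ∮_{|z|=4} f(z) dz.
pi*(-2 - 2*I)*exp(-2/3 + I)*sin(2/3 - I) + pi*(-10/13 - 2*I/13)*exp(1/3)*sin(1/3) + pi*(16/13 + 24*I/13)*exp(-2/3 + 3*I/2)*sin(2/3 - 3*I/2)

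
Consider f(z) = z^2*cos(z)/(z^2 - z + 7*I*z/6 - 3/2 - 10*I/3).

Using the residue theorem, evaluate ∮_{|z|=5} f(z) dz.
By the residue theorem, ∮_C f(z) dz = 2πi · (sum of the residues of f at the poles inside |z| = 5).

The denominator factors as (z - 2 - I/3)*(z + 1 + 3*I/2), so the singularities of f are simple poles at z = 2 + I/3, z = -1 - 3*I/2.
  |2 + I/3|² = 37/9 < 25 = 5², so this pole is inside the contour.
  |-1 - 3*I/2|² = 13/4 < 25 = 5², so this pole is inside the contour.

With P(z) = z^2*cos(z) and Q(z) = z^2 - z + 7*I*z/6 - 3/2 - 10*I/3, each pole is simple, so Res(f, z₀) = P(z₀)/Q'(z₀) with Q'(z) = 2*z - 1 + 7*I/6.
  Res(f, 2 + I/3) = P(2 + I/3)/Q'(2 + I/3) = ((35/9 + 4*I/3)*cos(2 + I/3))/(3 + 11*I/6) = (508/445 - 338*I/1335)*cos(2 + I/3)
  Res(f, -1 - 3*I/2) = P(-1 - 3*I/2)/Q'(-1 - 3*I/2) = ((-5/4 + 3*I)*cos(1 + 3*I/2))/(-3 - 11*I/6) = (-63/445 - 813*I/890)*cos(1 + 3*I/2)

Sum of residues inside C: (-63/445 - 813*I/890)*cos(1 + 3*I/2) + (508/445 - 338*I/1335)*cos(2 + I/3)
∮_C f(z) dz = 2πi · ((-63/445 - 813*I/890)*cos(1 + 3*I/2) + (508/445 - 338*I/1335)*cos(2 + I/3)) = pi*(813/445 - 126*I/445)*cos(1 + 3*I/2) + pi*(676/1335 + 1016*I/445)*cos(2 + I/3)

Final answer: pi*(813/445 - 126*I/445)*cos(1 + 3*I/2) + pi*(676/1335 + 1016*I/445)*cos(2 + I/3)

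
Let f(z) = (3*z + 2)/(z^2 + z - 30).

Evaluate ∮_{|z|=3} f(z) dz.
By the residue theorem, ∮_C f(z) dz = 2πi · (sum of the residues of f at the poles inside |z| = 3).

The denominator factors as (z - 5)*(z + 6), so the singularities of f are simple poles at z = 5, z = -6.
  |5|² = 25 > 9 = 3², so this pole is outside the contour.
  |-6|² = 36 > 9 = 3², so this pole is outside the contour.

No pole lies inside the contour, so f is analytic on and inside C and the integral is 0 (Cauchy's theorem).

Final answer: 0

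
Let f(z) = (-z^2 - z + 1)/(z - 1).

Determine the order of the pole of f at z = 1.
Factor the denominator:
  z - 1 = (z - 1)

The numerator P(z) = -z^2 - z + 1 has P(1) = -1 ≠ 0, so no factor of (z - 1) cancels.
Near z = 1 we can therefore write f(z) = g(z)/(z - 1) with g analytic at 1 and g(1) ≠ 0 (g is just the numerator).

Hence z = 1 is a pole of order 1.

Final answer: 1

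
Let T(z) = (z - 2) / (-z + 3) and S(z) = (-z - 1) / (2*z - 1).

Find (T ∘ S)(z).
(T ∘ S)(z) = T(S(z)) = ((1)*S(z) + (-2))/((-1)*S(z) + (3)). Multiply numerator and denominator by 2*z - 1:
  numerator:   (1)*(-z - 1) + (-2)*(2*z - 1) = -5*z + 1
  denominator: (-1)*(-z - 1) + (3)*(2*z - 1) = 7*z - 2
(T ∘ S)(z) = (-5*z + 1)/(7*z - 2)

Final answer: (-5*z + 1)/(7*z - 2)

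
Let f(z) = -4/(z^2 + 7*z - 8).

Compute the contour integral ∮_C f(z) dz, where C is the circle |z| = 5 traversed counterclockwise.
By the residue theorem, ∮_C f(z) dz = 2πi · (sum of the residues of f at the poles inside |z| = 5).

The denominator factors as (z + 8)*(z - 1), so the singularities of f are simple poles at z = -8, z = 1.
  |-8|² = 64 > 25 = 5², so this pole is outside the contour.
  |1|² = 1 < 25 = 5², so this pole is inside the contour.

With P(z) = -4 and Q(z) = z^2 + 7*z - 8, each pole is simple, so Res(f, z₀) = P(z₀)/Q'(z₀) with Q'(z) = 2*z + 7.
  Res(f, 1) = P(1)/Q'(1) = (-4)/(9) = -4/9

∮_C f(z) dz = 2πi · (-4/9) = -8*I*pi/9

Final answer: -8*I*pi/9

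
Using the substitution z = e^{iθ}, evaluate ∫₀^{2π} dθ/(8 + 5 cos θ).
2*sqrt(39)*pi/39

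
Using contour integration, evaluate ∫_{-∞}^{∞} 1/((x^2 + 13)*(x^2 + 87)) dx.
pi*(-13*sqrt(87) + 87*sqrt(13))/83694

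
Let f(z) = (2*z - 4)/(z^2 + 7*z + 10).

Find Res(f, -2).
Write f(z) = P(z)/Q(z) with P(z) = 2*z - 4 and Q(z) = z^2 + 7*z + 10.
The denominator factors as Q(z) = (z + 2)*(z + 5), so z = -2 is a simple zero of Q and P is analytic there; z = -2 is therefore a simple pole and
  Res(f, z₀) = P(z₀)/Q'(z₀).

Q'(z) = 2*z + 7, so Q'(-2) = 3.
P(-2) = -8.

Res(f, -2) = (-8)/(3) = -8/3

Final answer: -8/3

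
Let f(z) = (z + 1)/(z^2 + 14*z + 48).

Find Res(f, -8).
Write f(z) = P(z)/Q(z) with P(z) = z + 1 and Q(z) = z^2 + 14*z + 48.
The denominator factors as Q(z) = (z + 6)*(z + 8), so z = -8 is a simple zero of Q and P is analytic there; z = -8 is therefore a simple pole and
  Res(f, z₀) = P(z₀)/Q'(z₀).

Q'(z) = 2*z + 14, so Q'(-8) = -2.
P(-8) = -7.

Res(f, -8) = (-7)/(-2) = 7/2

Final answer: 7/2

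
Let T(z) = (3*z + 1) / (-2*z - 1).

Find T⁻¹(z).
(-z - 1)/(2*z + 3)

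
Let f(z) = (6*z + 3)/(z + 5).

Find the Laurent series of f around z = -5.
Put w = z - (-5), i.e. z = w - 5. The denominator is w, so it suffices to rewrite the numerator in powers of w.

P(z) = 6*z + 3
P(w - 5) = -27 + 6*w

Dividing each term by w:
  f = -27/w + 6

Substituting back w = z + 5:
  f(z) = -27/(z + 5) + 6

The series is finite because the numerator is a polynomial; the negative powers form the principal part, and the coefficient of 1/(z + 5) gives Res(f, -5) = -27.

Final answer: -27/(z + 5) + 6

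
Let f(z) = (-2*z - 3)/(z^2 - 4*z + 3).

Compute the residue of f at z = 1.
5/2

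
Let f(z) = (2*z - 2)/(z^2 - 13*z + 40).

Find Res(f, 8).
Write f(z) = P(z)/Q(z) with P(z) = 2*z - 2 and Q(z) = z^2 - 13*z + 40.
The denominator factors as Q(z) = (z - 5)*(z - 8), so z = 8 is a simple zero of Q and P is analytic there; z = 8 is therefore a simple pole and
  Res(f, z₀) = P(z₀)/Q'(z₀).

Q'(z) = 2*z - 13, so Q'(8) = 3.
P(8) = 14.

Res(f, 8) = (14)/(3) = 14/3

Final answer: 14/3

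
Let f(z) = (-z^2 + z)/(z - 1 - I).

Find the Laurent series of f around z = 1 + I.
Put w = z - (1 + I), i.e. z = w + 1 + I. The denominator is w, so it suffices to rewrite the numerator in powers of w.

P(z) = -z^2 + z
P(w + 1 + I) = 1 - I + (-1 - 2*I)*w - w^2

Dividing each term by w:
  f = (1 - I)/w - 1 - 2*I - w

Substituting back w = z - 1 - I:
  f(z) = (1 - I)/(z - 1 - I) - 1 - 2*I - (z - 1 - I)

The series is finite because the numerator is a polynomial; the negative powers form the principal part, and the coefficient of 1/(z - 1 - I) gives Res(f, 1 + I) = 1 - I.

Final answer: (1 - I)/(z - 1 - I) - 1 - 2*I - (z - 1 - I)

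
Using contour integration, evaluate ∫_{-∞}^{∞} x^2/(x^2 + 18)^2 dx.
sqrt(2)*pi/12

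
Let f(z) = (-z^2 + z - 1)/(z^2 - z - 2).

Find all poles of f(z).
The singularities of f are the zeros of the denominator. Factoring,
  z^2 - z - 2 = (z - 2)*(z + 1)
so the candidates are z = 2, z = -1.

Check the numerator P(z) = -z^2 + z - 1 at each one:
  P(2) = -3 ≠ 0, so z = 2 is a (simple) pole.
  P(-1) = -3 ≠ 0, so z = -1 is a (simple) pole.

Poles of f: {-1, 2}

Final answer: {-1, 2}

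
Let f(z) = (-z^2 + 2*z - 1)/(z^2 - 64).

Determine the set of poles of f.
The singularities of f are the zeros of the denominator. Factoring,
  z^2 - 64 = (z + 8)*(z - 8)
so the candidates are z = -8, z = 8.

Check the numerator P(z) = -z^2 + 2*z - 1 at each one:
  P(-8) = -81 ≠ 0, so z = -8 is a (simple) pole.
  P(8) = -49 ≠ 0, so z = 8 is a (simple) pole.

Poles of f: {-8, 8}

Final answer: {-8, 8}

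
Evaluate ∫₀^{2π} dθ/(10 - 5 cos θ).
Call the integral J. The integrand is 2π-periodic and we integrate over a full period, so shifting θ does not change the value (θ → θ + π flips the sign of the trig term). Hence
  J = ∫₀^{2π} dθ/(10 + 5 cos θ).
Put z = e^{iθ}: then cos θ = (z + 1/z)/2, dθ = dz/(iz), and z runs once counterclockwise around |z| = 1:
  J = ∮_{|z|=1} 1/(10 + 5*(z + 1/z)/2) · dz/(iz) = (2/i) ∮_{|z|=1} dz/(5*z^2 + 20*z + 5).
The roots of 5*z^2 + 20*z + 5 are z = (-10 ± sqrt(10^2 - 5^2))/5, with sqrt(75) = 5*sqrt(3); their product is 1, so only z₊ = -2 + sqrt(3) lies inside the unit circle (z₋ = -2 - sqrt(3) lies outside).
z₊ is a simple zero of q(z) = 5*z^2 + 20*z + 5, so Res(1/q, z₊) = 1/q'(z₊) with q'(z) = 10*z + 20; and q'(z₊) = 5*(z₊ - z₋) = 10*sqrt(3).
Therefore J = (2/i) · 2πi · 1/(10*sqrt(3)) = 2*pi/(5*sqrt(3)) = 2*sqrt(3)*pi/15

Final answer: 2*sqrt(3)*pi/15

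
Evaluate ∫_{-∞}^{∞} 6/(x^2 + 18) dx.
Let f(z) = 6/(z^2 + 18). The denominator has no real zeros and deg Q - deg P = 2 ≥ 2, so the integral of f over the upper semicircle |z| = R tends to 0 as R → ∞. Closing the contour in the upper half-plane,
  ∫_{-∞}^{∞} f(x) dx = 2πi · Σ Res(f, z_k)  over the poles with Im z_k > 0.

Zeros of the denominator: z^2 + 18 = 0 gives z = ±3*sqrt(2)*I.
Upper half-plane: z = 3*sqrt(2)*I (simple).

Each pole is a simple zero of Q(z) = z^2 + 18, so Res(f, z₀) = P(z₀)/Q'(z₀) with P(z) = 6, Q'(z) = 2*z:
  Res(f, 3*sqrt(2)*I) = (6)/(6*sqrt(2)*I) = -sqrt(2)*I/2

∫_{-∞}^{∞} f(x) dx = 2πi · (-sqrt(2)*I/2) = sqrt(2)*pi

Final answer: sqrt(2)*pi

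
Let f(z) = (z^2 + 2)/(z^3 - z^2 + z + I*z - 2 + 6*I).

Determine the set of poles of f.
The singularities of f are the zeros of the denominator. Factoring,
  z^3 - z^2 + z + I*z - 2 + 6*I = (z - 2*I)*(z + 1 + I)*(z - 2 + I)
so the candidates are z = 2*I, z = -1 - I, z = 2 - I.

Check the numerator P(z) = z^2 + 2 at each one:
  P(2*I) = -2 ≠ 0, so z = 2*I is a (simple) pole.
  P(-1 - I) = 2 + 2*I ≠ 0, so z = -1 - I is a (simple) pole.
  P(2 - I) = 5 - 4*I ≠ 0, so z = 2 - I is a (simple) pole.

Poles of f: {-1 - I, 2*I, 2 - I}

Final answer: {-1 - I, 2*I, 2 - I}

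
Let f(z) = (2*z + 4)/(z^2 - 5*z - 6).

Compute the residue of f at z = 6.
Write f(z) = P(z)/Q(z) with P(z) = 2*z + 4 and Q(z) = z^2 - 5*z - 6.
The denominator factors as Q(z) = (z - 6)*(z + 1), so z = 6 is a simple zero of Q and P is analytic there; z = 6 is therefore a simple pole and
  Res(f, z₀) = P(z₀)/Q'(z₀).

Q'(z) = 2*z - 5, so Q'(6) = 7.
P(6) = 16.

Res(f, 6) = (16)/(7) = 16/7

Final answer: 16/7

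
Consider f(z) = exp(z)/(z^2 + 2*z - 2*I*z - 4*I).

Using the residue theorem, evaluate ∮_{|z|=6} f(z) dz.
pi*(-1/2 - I/2)*exp(-2) + pi*(1/2 + I/2)*exp(2*I)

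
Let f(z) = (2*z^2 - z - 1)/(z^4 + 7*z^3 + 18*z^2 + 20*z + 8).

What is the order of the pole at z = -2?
Factor the denominator:
  z^4 + 7*z^3 + 18*z^2 + 20*z + 8 = (z + 2)^3*(z + 1)

The numerator P(z) = 2*z^2 - z - 1 has P(-2) = 9 ≠ 0, so no factor of (z + 2) cancels.
Near z = -2 we can therefore write f(z) = g(z)/(z + 2)^3 with g analytic at -2 and g(-2) ≠ 0 (g is the numerator divided by the remaining denominator factors).

Hence z = -2 is a pole of order 3.

Final answer: 3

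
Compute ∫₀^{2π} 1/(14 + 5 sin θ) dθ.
Call the integral J. The integrand is 2π-periodic and we integrate over a full period, so shifting θ does not change the value (θ → θ + π/2 turns sin θ into cos θ). Hence
  J = ∫₀^{2π} dθ/(14 + 5 cos θ).
Put z = e^{iθ}: then cos θ = (z + 1/z)/2, dθ = dz/(iz), and z runs once counterclockwise around |z| = 1:
  J = ∮_{|z|=1} 1/(14 + 5*(z + 1/z)/2) · dz/(iz) = (2/i) ∮_{|z|=1} dz/(5*z^2 + 28*z + 5).
The roots of 5*z^2 + 28*z + 5 are z = (-14 ± sqrt(14^2 - 5^2))/5, with sqrt(171) = 3*sqrt(19); their product is 1, so only z₊ = -14/5 + 3*sqrt(19)/5 lies inside the unit circle (z₋ = -14/5 - 3*sqrt(19)/5 lies outside).
z₊ is a simple zero of q(z) = 5*z^2 + 28*z + 5, so Res(1/q, z₊) = 1/q'(z₊) with q'(z) = 10*z + 28; and q'(z₊) = 5*(z₊ - z₋) = 6*sqrt(19).
Therefore J = (2/i) · 2πi · 1/(6*sqrt(19)) = 2*pi/(3*sqrt(19)) = 2*sqrt(19)*pi/57

Final answer: 2*sqrt(19)*pi/57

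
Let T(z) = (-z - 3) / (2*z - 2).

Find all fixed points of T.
{1/4 - sqrt(23)*I/4, 1/4 + sqrt(23)*I/4}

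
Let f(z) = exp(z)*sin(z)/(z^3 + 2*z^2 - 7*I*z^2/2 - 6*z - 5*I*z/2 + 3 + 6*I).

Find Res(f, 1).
exp(1)*(4/365 + 38*I/365)*sin(1)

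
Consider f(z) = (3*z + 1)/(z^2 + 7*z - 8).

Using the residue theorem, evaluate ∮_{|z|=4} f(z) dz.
By the residue theorem, ∮_C f(z) dz = 2πi · (sum of the residues of f at the poles inside |z| = 4).

The denominator factors as (z + 8)*(z - 1), so the singularities of f are simple poles at z = -8, z = 1.
  |-8|² = 64 > 16 = 4², so this pole is outside the contour.
  |1|² = 1 < 16 = 4², so this pole is inside the contour.

With P(z) = 3*z + 1 and Q(z) = z^2 + 7*z - 8, each pole is simple, so Res(f, z₀) = P(z₀)/Q'(z₀) with Q'(z) = 2*z + 7.
  Res(f, 1) = P(1)/Q'(1) = (4)/(9) = 4/9

∮_C f(z) dz = 2πi · (4/9) = 8*I*pi/9

Final answer: 8*I*pi/9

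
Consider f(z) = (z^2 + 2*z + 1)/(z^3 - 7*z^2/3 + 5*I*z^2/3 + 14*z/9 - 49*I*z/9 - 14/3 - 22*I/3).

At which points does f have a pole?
The singularities of f are the zeros of the denominator. Factoring,
  z^3 - 7*z^2/3 + 5*I*z^2/3 + 14*z/9 - 49*I*z/9 - 14/3 - 22*I/3 = (z + 2/3 - 2*I/3)*(z + 3*I)*(z - 3 - 2*I/3)
so the candidates are z = -2/3 + 2*I/3, z = -3*I, z = 3 + 2*I/3.

Check the numerator P(z) = z^2 + 2*z + 1 at each one:
  P(-2/3 + 2*I/3) = -1/3 + 4*I/9 ≠ 0, so z = -2/3 + 2*I/3 is a (simple) pole.
  P(-3*I) = -8 - 6*I ≠ 0, so z = -3*I is a (simple) pole.
  P(3 + 2*I/3) = 140/9 + 16*I/3 ≠ 0, so z = 3 + 2*I/3 is a (simple) pole.

Poles of f: {-2/3 + 2*I/3, -3*I, 3 + 2*I/3}

Final answer: {-2/3 + 2*I/3, -3*I, 3 + 2*I/3}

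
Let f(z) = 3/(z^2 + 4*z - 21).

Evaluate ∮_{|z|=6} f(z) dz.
By the residue theorem, ∮_C f(z) dz = 2πi · (sum of the residues of f at the poles inside |z| = 6).

The denominator factors as (z + 7)*(z - 3), so the singularities of f are simple poles at z = -7, z = 3.
  |-7|² = 49 > 36 = 6², so this pole is outside the contour.
  |3|² = 9 < 36 = 6², so this pole is inside the contour.

With P(z) = 3 and Q(z) = z^2 + 4*z - 21, each pole is simple, so Res(f, z₀) = P(z₀)/Q'(z₀) with Q'(z) = 2*z + 4.
  Res(f, 3) = P(3)/Q'(3) = (3)/(10) = 3/10

∮_C f(z) dz = 2πi · (3/10) = 3*I*pi/5

Final answer: 3*I*pi/5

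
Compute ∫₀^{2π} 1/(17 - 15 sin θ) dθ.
Call the integral J. The integrand is 2π-periodic and we integrate over a full period, so shifting θ does not change the value (θ → θ + π/2 turns sin θ into cos θ; θ → θ + π flips the sign of the trig term). Hence
  J = ∫₀^{2π} dθ/(17 + 15 cos θ).
Put z = e^{iθ}: then cos θ = (z + 1/z)/2, dθ = dz/(iz), and z runs once counterclockwise around |z| = 1:
  J = ∮_{|z|=1} 1/(17 + 15*(z + 1/z)/2) · dz/(iz) = (2/i) ∮_{|z|=1} dz/(15*z^2 + 34*z + 15).
The roots of 15*z^2 + 34*z + 15 are z = (-17 ± sqrt(17^2 - 15^2))/15, with sqrt(64) = 8; their product is 1, so only z₊ = -3/5 lies inside the unit circle (z₋ = -5/3 lies outside).
z₊ is a simple zero of q(z) = 15*z^2 + 34*z + 15, so Res(1/q, z₊) = 1/q'(z₊) with q'(z) = 30*z + 34; and q'(z₊) = 15*(z₊ - z₋) = 16.
Therefore J = (2/i) · 2πi · 1/(16) = 2*pi/(8) = pi/4

Final answer: pi/4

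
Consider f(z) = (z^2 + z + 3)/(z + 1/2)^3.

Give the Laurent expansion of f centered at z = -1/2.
Put w = z - (-1/2), i.e. z = w - 1/2. The denominator is w^3, so it suffices to rewrite the numerator in powers of w.

P(z) = z^2 + z + 3
P(w - 1/2) = 11/4 + w^2

Dividing each term by w^3:
  f = 11/(4*w^3) + 1/w

Substituting back w = z + 1/2:
  f(z) = 11/(4*(z + 1/2)^3) + 1/(z + 1/2)

The series is finite because the numerator is a polynomial; the negative powers form the principal part, and the coefficient of 1/(z + 1/2) gives Res(f, -1/2) = 1.

Final answer: 11/(4*(z + 1/2)^3) + 1/(z + 1/2)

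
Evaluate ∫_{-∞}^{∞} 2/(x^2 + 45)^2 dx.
Let f(z) = 2/(z^2 + 45)^2. The denominator has no real zeros and deg Q - deg P = 4 ≥ 2, so the integral of f over the upper semicircle |z| = R tends to 0 as R → ∞. Closing the contour in the upper half-plane,
  ∫_{-∞}^{∞} f(x) dx = 2πi · Σ Res(f, z_k)  over the poles with Im z_k > 0.

Zeros of the denominator: z^2 + 45 = 0 gives z = ±3*sqrt(5)*I.
Upper half-plane: z = 3*sqrt(5)*I (a pole of order 2).

Write f(z) = g(z)/(z - 3*sqrt(5)*I)^2 with g(z) = 2/(z + 3*sqrt(5)*I)^2. For a double pole, Res(f, z₀) = g'(z₀):
  g'(z) = -4/(z + 3*sqrt(5)*I)^3
  Res(f, 3*sqrt(5)*I) = g'(3*sqrt(5)*I) = -sqrt(5)*I/1350

∫_{-∞}^{∞} f(x) dx = 2πi · (-sqrt(5)*I/1350) = sqrt(5)*pi/675

Final answer: sqrt(5)*pi/675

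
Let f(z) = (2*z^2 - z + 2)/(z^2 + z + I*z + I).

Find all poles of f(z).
{-1, -I}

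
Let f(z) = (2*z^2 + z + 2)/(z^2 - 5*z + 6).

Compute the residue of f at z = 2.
Write f(z) = P(z)/Q(z) with P(z) = 2*z^2 + z + 2 and Q(z) = z^2 - 5*z + 6.
The denominator factors as Q(z) = (z - 2)*(z - 3), so z = 2 is a simple zero of Q and P is analytic there; z = 2 is therefore a simple pole and
  Res(f, z₀) = P(z₀)/Q'(z₀).

Q'(z) = 2*z - 5, so Q'(2) = -1.
P(2) = 12.

Res(f, 2) = (12)/(-1) = -12

Final answer: -12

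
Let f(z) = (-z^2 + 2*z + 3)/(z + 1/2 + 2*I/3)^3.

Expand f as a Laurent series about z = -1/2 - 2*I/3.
Put w = z - (-1/2 - 2*I/3), i.e. z = w - 1/2 - 2*I/3. The denominator is w^3, so it suffices to rewrite the numerator in powers of w.

P(z) = -z^2 + 2*z + 3
P(w - 1/2 - 2*I/3) = 79/36 - 2*I + (3 + 4*I/3)*w - w^2

Dividing each term by w^3:
  f = (79/36 - 2*I)/w^3 + (3 + 4*I/3)/w^2 - 1/w

Substituting back w = z + 1/2 + 2*I/3:
  f(z) = (79/36 - 2*I)/(z + 1/2 + 2*I/3)^3 + (3 + 4*I/3)/(z + 1/2 + 2*I/3)^2 - 1/(z + 1/2 + 2*I/3)

The series is finite because the numerator is a polynomial; the negative powers form the principal part, and the coefficient of 1/(z + 1/2 + 2*I/3) gives Res(f, -1/2 - 2*I/3) = -1.

Final answer: (79/36 - 2*I)/(z + 1/2 + 2*I/3)^3 + (3 + 4*I/3)/(z + 1/2 + 2*I/3)^2 - 1/(z + 1/2 + 2*I/3)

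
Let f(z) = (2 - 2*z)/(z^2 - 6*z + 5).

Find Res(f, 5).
Write f(z) = P(z)/Q(z) with P(z) = 2 - 2*z and Q(z) = z^2 - 6*z + 5.
The denominator factors as Q(z) = (z - 1)*(z - 5), so z = 5 is a simple zero of Q and P is analytic there; z = 5 is therefore a simple pole and
  Res(f, z₀) = P(z₀)/Q'(z₀).

Q'(z) = 2*z - 6, so Q'(5) = 4.
P(5) = -8.

Res(f, 5) = (-8)/(4) = -2

Final answer: -2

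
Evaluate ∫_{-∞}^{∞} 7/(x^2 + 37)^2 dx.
7*sqrt(37)*pi/2738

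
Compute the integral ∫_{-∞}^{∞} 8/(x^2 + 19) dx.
Let f(z) = 8/(z^2 + 19). The denominator has no real zeros and deg Q - deg P = 2 ≥ 2, so the integral of f over the upper semicircle |z| = R tends to 0 as R → ∞. Closing the contour in the upper half-plane,
  ∫_{-∞}^{∞} f(x) dx = 2πi · Σ Res(f, z_k)  over the poles with Im z_k > 0.

Zeros of the denominator: z^2 + 19 = 0 gives z = ±sqrt(19)*I.
Upper half-plane: z = sqrt(19)*I (simple).

Each pole is a simple zero of Q(z) = z^2 + 19, so Res(f, z₀) = P(z₀)/Q'(z₀) with P(z) = 8, Q'(z) = 2*z:
  Res(f, sqrt(19)*I) = (8)/(2*sqrt(19)*I) = -4*sqrt(19)*I/19

∫_{-∞}^{∞} f(x) dx = 2πi · (-4*sqrt(19)*I/19) = 8*sqrt(19)*pi/19

Final answer: 8*sqrt(19)*pi/19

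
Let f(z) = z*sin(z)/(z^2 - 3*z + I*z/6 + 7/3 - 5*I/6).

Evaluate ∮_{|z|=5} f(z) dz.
By the residue theorem, ∮_C f(z) dz = 2πi · (sum of the residues of f at the poles inside |z| = 5).

The denominator factors as (z - 1 + 2*I/3)*(z - 2 - I/2), so the singularities of f are simple poles at z = 1 - 2*I/3, z = 2 + I/2.
  |1 - 2*I/3|² = 13/9 < 25 = 5², so this pole is inside the contour.
  |2 + I/2|² = 17/4 < 25 = 5², so this pole is inside the contour.

With P(z) = z*sin(z) and Q(z) = z^2 - 3*z + I*z/6 + 7/3 - 5*I/6, each pole is simple, so Res(f, z₀) = P(z₀)/Q'(z₀) with Q'(z) = 2*z - 3 + I/6.
  Res(f, 1 - 2*I/3) = P(1 - 2*I/3)/Q'(1 - 2*I/3) = ((1 - 2*I/3)*sin(1 - 2*I/3))/(-1 - 7*I/6) = (-8/85 + 66*I/85)*sin(1 - 2*I/3)
  Res(f, 2 + I/2) = P(2 + I/2)/Q'(2 + I/2) = ((2 + I/2)*sin(2 + I/2))/(1 + 7*I/6) = (93/85 - 66*I/85)*sin(2 + I/2)

Sum of residues inside C: (93/85 - 66*I/85)*sin(2 + I/2) + (-8/85 + 66*I/85)*sin(1 - 2*I/3)
∮_C f(z) dz = 2πi · ((93/85 - 66*I/85)*sin(2 + I/2) + (-8/85 + 66*I/85)*sin(1 - 2*I/3)) = pi*(-132/85 - 16*I/85)*sin(1 - 2*I/3) + pi*(132/85 + 186*I/85)*sin(2 + I/2)

Final answer: pi*(-132/85 - 16*I/85)*sin(1 - 2*I/3) + pi*(132/85 + 186*I/85)*sin(2 + I/2)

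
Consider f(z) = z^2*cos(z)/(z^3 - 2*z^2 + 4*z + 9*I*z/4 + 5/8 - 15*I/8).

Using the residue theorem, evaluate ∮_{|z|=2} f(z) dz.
By the residue theorem, ∮_C f(z) dz = 2πi · (sum of the residues of f at the poles inside |z| = 2).

The denominator factors as (z - 3/2 + 2*I)*(z - I/2)*(z - 1/2 - 3*I/2), so the singularities of f are simple poles at z = 3/2 - 2*I, z = I/2, z = 1/2 + 3*I/2.
  |3/2 - 2*I|² = 25/4 > 4 = 2², so this pole is outside the contour.
  |I/2|² = 1/4 < 4 = 2², so this pole is inside the contour.
  |1/2 + 3*I/2|² = 5/2 < 4 = 2², so this pole is inside the contour.

With P(z) = z^2*cos(z) and Q(z) = z^3 - 2*z^2 + 4*z + 9*I*z/4 + 5/8 - 15*I/8, each pole is simple, so Res(f, z₀) = P(z₀)/Q'(z₀) with Q'(z) = 3*z^2 - 4*z + 4 + 9*I/4.
  Res(f, I/2) = P(I/2)/Q'(I/2) = (-cosh(1/2)/4)/(13/4 + I/4) = (-13/170 + I/170)*cosh(1/2)
  Res(f, 1/2 + 3*I/2) = P(1/2 + 3*I/2)/Q'(1/2 + 3*I/2) = ((-2 + 3*I/2)*cos(1/2 + 3*I/2))/(-4 + 3*I/4) = (146/265 - 72*I/265)*cos(1/2 + 3*I/2)

Sum of residues inside C: (146/265 - 72*I/265)*cos(1/2 + 3*I/2) + (-13/170 + I/170)*cosh(1/2)
∮_C f(z) dz = 2πi · ((146/265 - 72*I/265)*cos(1/2 + 3*I/2) + (-13/170 + I/170)*cosh(1/2)) = pi*(-1/85 - 13*I/85)*cosh(1/2) + pi*(144/265 + 292*I/265)*cos(1/2 + 3*I/2)

Final answer: pi*(-1/85 - 13*I/85)*cosh(1/2) + pi*(144/265 + 292*I/265)*cos(1/2 + 3*I/2)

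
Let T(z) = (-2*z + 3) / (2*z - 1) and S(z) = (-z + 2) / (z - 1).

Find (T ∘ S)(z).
(T ∘ S)(z) = T(S(z)) = ((-2)*S(z) + (3))/((2)*S(z) + (-1)). Multiply numerator and denominator by z - 1:
  numerator:   (-2)*(-z + 2) + (3)*(z - 1) = 5*z - 7
  denominator: (2)*(-z + 2) + (-1)*(z - 1) = -3*z + 5
(T ∘ S)(z) = (5*z - 7)/(-3*z + 5) = (-5*z + 7)/(3*z - 5)

Final answer: (-5*z + 7)/(3*z - 5)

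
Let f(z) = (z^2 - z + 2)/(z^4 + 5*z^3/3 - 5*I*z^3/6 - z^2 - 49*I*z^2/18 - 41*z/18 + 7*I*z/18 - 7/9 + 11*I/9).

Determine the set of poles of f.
The singularities of f are the zeros of the denominator. Factoring,
  z^4 + 5*z^3/3 - 5*I*z^3/6 - z^2 - 49*I*z^2/18 - 41*z/18 + 7*I*z/18 - 7/9 + 11*I/9 = (z - 1 - I/3)*(z - I)*(z + 2/3)*(z + 2 + I/2)
so the candidates are z = 1 + I/3, z = I, z = -2/3, z = -2 - I/2.

Check the numerator P(z) = z^2 - z + 2 at each one:
  P(1 + I/3) = 17/9 + I/3 ≠ 0, so z = 1 + I/3 is a (simple) pole.
  P(I) = 1 - I ≠ 0, so z = I is a (simple) pole.
  P(-2/3) = 28/9 ≠ 0, so z = -2/3 is a (simple) pole.
  P(-2 - I/2) = 31/4 + 5*I/2 ≠ 0, so z = -2 - I/2 is a (simple) pole.

Poles of f: {-2 - I/2, -2/3, I, 1 + I/3}

Final answer: {-2 - I/2, -2/3, I, 1 + I/3}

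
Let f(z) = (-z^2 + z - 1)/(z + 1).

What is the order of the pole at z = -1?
Factor the denominator:
  z + 1 = (z + 1)

The numerator P(z) = -z^2 + z - 1 has P(-1) = -3 ≠ 0, so no factor of (z + 1) cancels.
Near z = -1 we can therefore write f(z) = g(z)/(z + 1) with g analytic at -1 and g(-1) ≠ 0 (g is just the numerator).

Hence z = -1 is a pole of order 1.

Final answer: 1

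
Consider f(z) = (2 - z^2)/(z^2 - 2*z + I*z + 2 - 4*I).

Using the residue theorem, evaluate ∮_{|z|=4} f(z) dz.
By the residue theorem, ∮_C f(z) dz = 2πi · (sum of the residues of f at the poles inside |z| = 4).

The denominator factors as (z - 2 - I)*(z + 2*I), so the singularities of f are simple poles at z = 2 + I, z = -2*I.
  |2 + I|² = 5 < 16 = 4², so this pole is inside the contour.
  |-2*I|² = 4 < 16 = 4², so this pole is inside the contour.

With P(z) = 2 - z^2 and Q(z) = z^2 - 2*z + I*z + 2 - 4*I, each pole is simple, so Res(f, z₀) = P(z₀)/Q'(z₀) with Q'(z) = 2*z - 2 + I.
  Res(f, 2 + I) = P(2 + I)/Q'(2 + I) = (-1 - 4*I)/(2 + 3*I) = -14/13 - 5*I/13
  Res(f, -2*I) = P(-2*I)/Q'(-2*I) = (6)/(-2 - 3*I) = -12/13 + 18*I/13

Sum of residues inside C: -2 + I
∮_C f(z) dz = 2πi · (-2 + I) = pi*(-2 - 4*I)

Final answer: pi*(-2 - 4*I)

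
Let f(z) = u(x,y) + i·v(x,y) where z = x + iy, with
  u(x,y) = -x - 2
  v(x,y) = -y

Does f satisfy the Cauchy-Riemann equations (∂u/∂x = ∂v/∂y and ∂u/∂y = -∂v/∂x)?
∂u/∂x = -1
∂v/∂y = -1
∂u/∂y = 0
∂v/∂x = 0
∂u/∂x = ∂v/∂y and ∂u/∂y = -∂v/∂x hold identically; f is analytic.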